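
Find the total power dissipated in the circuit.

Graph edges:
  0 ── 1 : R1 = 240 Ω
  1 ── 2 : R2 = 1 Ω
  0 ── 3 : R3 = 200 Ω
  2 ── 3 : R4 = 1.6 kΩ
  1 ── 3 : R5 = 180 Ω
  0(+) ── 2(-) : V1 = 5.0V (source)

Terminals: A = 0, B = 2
Nodal analysis, taking node 2 as the 0 V reference.
Source V1 fixes V_0 = 5 V.
KCL at each unknown node (sum of currents leaving = 0; resistances in Ω):
  Node 1: (V_1 - 5)/240 + (V_1 - 0)/1 + (V_1 - V_3)/180 = 0
  Node 3: (V_3 - 5)/200 + (V_3 - 0)/1600 + (V_3 - V_1)/180 = 0
Collecting terms (coefficients in siemens):
  1.01·V_1 - 0.005556·V_3 = 0.02083
  0.01118·V_3 - 0.005556·V_1 = 0.025
Determinant D = (1.01)(0.01118) - (-0.005556)(-0.005556) = 0.01126
V_1 = [(0.02083)(0.01118) - (-0.005556)(0.025)]/D = 0.03303 V
V_3 = [(1.01)(0.025) - (0.02083)(-0.005556)]/D = 2.252 V
Power in each resistor, P = (ΔV)²/R:
  P_R1 = (5 - 0.03303)²/240 = 0.1028 W
  P_R2 = (0.03303 - 0)²/1 = 0.001091 W
  P_R3 = (5 - 2.252)²/200 = 0.03775 W
  P_R4 = (0 - 2.252)²/1600 = 0.003171 W
  P_R5 = (0.03303 - 2.252)²/180 = 0.02737 W
P_total = P_R1 + P_R2 + P_R3 + P_R4 + P_R5 = 0.1722 W

Final answer: 0.1722 W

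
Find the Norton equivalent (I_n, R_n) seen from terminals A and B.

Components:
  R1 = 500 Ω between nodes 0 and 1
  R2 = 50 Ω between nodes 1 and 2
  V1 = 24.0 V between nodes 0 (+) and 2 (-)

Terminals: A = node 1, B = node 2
Find the Thévenin equivalent first; then I_n = V_th/R_th and R_n = R_th.
Step 1 — V_th is the open-circuit voltage V_A - V_B (nothing connected across the terminals).
Nodal analysis, taking node 2 as the 0 V reference.
Source V1 fixes V_0 = 24 V.
KCL at each unknown node (sum of currents leaving = 0; resistances in Ω):
  Node 1: (V_1 - 24)/500 + (V_1 - 0)/50 = 0
Collecting terms: 0.022 × V_1 = 0.048  =>  V_1 = 2.182 V
V_th = V_1 - V_2 = 2.182 - 0 = 2.182 V
Step 2 — R_th: zero the source — replace V1 by a short circuit (node 2 merges into node 0) — and find the resistance seen between A (node 1) and B (node 0).
Reduce the network between node 1 (A) and node 0 (B) by series/parallel combination:
  Rp1 = R1 ‖ R2 (parallel, both between nodes 0 and 1) = 1/(1/500 + 1/50) = 45.45 Ω
R_th = 45.45 Ω
I_n = V_th/R_th = 2.182/45.45 = 0.048 A, and R_n = R_th = 45.45 Ω

Final answer: I_n = 0.048 A, R_n = 45.45 Ω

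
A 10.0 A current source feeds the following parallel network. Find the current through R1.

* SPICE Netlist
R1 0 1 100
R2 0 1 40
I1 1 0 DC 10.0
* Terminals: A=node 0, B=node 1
All resistors sit directly between nodes 0 and 1, so they are in parallel and share one voltage V; the full source current 10 A splits among them.
1/R_par = 1/100 + 1/40 = 0.035 S  =>  R_par = 28.57 Ω
V = I × R_par = 10 × 28.57 = 285.7 V
I_R1 = V/R1 = 285.7/100 = 2.857 A

Final answer: 2.857 A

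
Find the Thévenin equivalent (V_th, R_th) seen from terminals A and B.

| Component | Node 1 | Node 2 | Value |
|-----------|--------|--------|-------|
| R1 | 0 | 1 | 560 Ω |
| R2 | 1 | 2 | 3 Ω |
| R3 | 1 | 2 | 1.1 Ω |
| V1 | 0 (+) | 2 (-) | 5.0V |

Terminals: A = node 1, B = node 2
Step 1 — V_th is the open-circuit voltage V_A - V_B (nothing connected across the terminals).
Nodal analysis, taking node 2 as the 0 V reference.
Source V1 fixes V_0 = 5 V.
KCL at each unknown node (sum of currents leaving = 0; resistances in Ω):
  Node 1: (V_1 - 5)/560 + (V_1 - 0)/3 + (V_1 - 0)/1.1 = 0
Collecting terms: 1.244 × V_1 = 0.008929  =>  V_1 = 0.007176 V
V_th = V_1 - V_2 = 0.007176 - 0 = 0.007176 V
Step 2 — R_th: zero the source — replace V1 by a short circuit (node 2 merges into node 0) — and find the resistance seen between A (node 1) and B (node 0).
Reduce the network between node 1 (A) and node 0 (B) by series/parallel combination:
  Rp1 = R1 ‖ R2 ‖ R3 (parallel, all between nodes 0 and 1) = 1/(1/560 + 1/3 + 1/1.1) = 0.8037 Ω
R_th = 0.8037 Ω

Final answer: V_th = 0.007176 V, R_th = 0.8037 Ω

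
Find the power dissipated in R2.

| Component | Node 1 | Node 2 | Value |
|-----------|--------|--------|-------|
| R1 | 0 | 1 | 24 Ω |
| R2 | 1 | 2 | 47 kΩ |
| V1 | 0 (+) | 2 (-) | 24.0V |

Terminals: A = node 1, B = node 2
Nodal analysis, taking node 2 as the 0 V reference.
Source V1 fixes V_0 = 24 V.
KCL at each unknown node (sum of currents leaving = 0; resistances in Ω):
  Node 1: (V_1 - 24)/24 + (V_1 - 0)/47000 = 0
Collecting terms: 0.04169 × V_1 = 1  =>  V_1 = 23.99 V
I_R2 = (V_1 - V_2)/R2 = (23.99 - 0)/47000 = 0.0005104 A
P_R2 = I_R2² × R2 = (0.0005104)² × 47000 = 0.01224 W

Final answer: 0.01224 W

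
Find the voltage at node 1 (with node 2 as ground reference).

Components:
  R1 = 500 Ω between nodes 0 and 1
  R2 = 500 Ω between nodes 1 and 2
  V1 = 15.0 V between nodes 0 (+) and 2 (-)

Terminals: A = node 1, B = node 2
Nodal analysis, taking node 2 as the 0 V reference.
Source V1 fixes V_0 = 15 V.
KCL at each unknown node (sum of currents leaving = 0; resistances in Ω):
  Node 1: (V_1 - 15)/500 + (V_1 - 0)/500 = 0
Collecting terms: 0.004 × V_1 = 0.03  =>  V_1 = 7.5 V
The requested potential is V_1 = 7.5 V.

Final answer: V_1 = 7.5 V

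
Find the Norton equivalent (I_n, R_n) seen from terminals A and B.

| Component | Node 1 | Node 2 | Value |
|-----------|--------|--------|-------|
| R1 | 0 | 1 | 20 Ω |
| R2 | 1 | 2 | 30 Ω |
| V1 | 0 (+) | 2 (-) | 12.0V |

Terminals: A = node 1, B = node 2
Find the Thévenin equivalent first; then I_n = V_th/R_th and R_n = R_th.
Step 1 — V_th is the open-circuit voltage V_A - V_B (nothing connected across the terminals).
Nodal analysis, taking node 2 as the 0 V reference.
Source V1 fixes V_0 = 12 V.
KCL at each unknown node (sum of currents leaving = 0; resistances in Ω):
  Node 1: (V_1 - 12)/20 + (V_1 - 0)/30 = 0
Collecting terms: 0.08333 × V_1 = 0.6  =>  V_1 = 7.2 V
V_th = V_1 - V_2 = 7.2 - 0 = 7.2 V
Step 2 — R_th: zero the source — replace V1 by a short circuit (node 2 merges into node 0) — and find the resistance seen between A (node 1) and B (node 0).
Reduce the network between node 1 (A) and node 0 (B) by series/parallel combination:
  Rp1 = R1 ‖ R2 (parallel, both between nodes 0 and 1) = 1/(1/20 + 1/30) = 12 Ω
R_th = 12 Ω
I_n = V_th/R_th = 7.2/12 = 0.6 A, and R_n = R_th = 12 Ω

Final answer: I_n = 0.6 A, R_n = 12 Ω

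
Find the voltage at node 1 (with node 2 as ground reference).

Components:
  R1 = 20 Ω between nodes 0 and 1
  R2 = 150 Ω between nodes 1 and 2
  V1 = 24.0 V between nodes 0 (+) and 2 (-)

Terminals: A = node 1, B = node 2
Nodal analysis, taking node 2 as the 0 V reference.
Source V1 fixes V_0 = 24 V.
KCL at each unknown node (sum of currents leaving = 0; resistances in Ω):
  Node 1: (V_1 - 24)/20 + (V_1 - 0)/150 = 0
Collecting terms: 0.05667 × V_1 = 1.2  =>  V_1 = 21.18 V
The requested potential is V_1 = 21.18 V.

Final answer: V_1 = 21.18 V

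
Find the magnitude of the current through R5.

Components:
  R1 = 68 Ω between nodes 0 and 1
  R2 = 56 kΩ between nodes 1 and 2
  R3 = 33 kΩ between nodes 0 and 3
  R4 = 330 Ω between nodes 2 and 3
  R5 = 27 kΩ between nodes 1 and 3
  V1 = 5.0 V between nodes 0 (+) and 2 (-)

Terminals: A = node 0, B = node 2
Nodal analysis, taking node 2 as the 0 V reference.
Source V1 fixes V_0 = 5 V.
KCL at each unknown node (sum of currents leaving = 0; resistances in Ω):
  Node 1: (V_1 - 5)/68 + (V_1 - 0)/56000 + (V_1 - V_3)/27000 = 0
  Node 3: (V_3 - 5)/33000 + (V_3 - 0)/330 + (V_3 - V_1)/27000 = 0
Collecting terms (coefficients in siemens):
  0.01476·V_1 - 0.00003704·V_3 = 0.07353
  0.003098·V_3 - 0.00003704·V_1 = 0.0001515
Determinant D = (0.01476)(0.003098) - (-0.00003704)(-0.00003704) = 0.00004572
V_1 = [(0.07353)(0.003098) - (-0.00003704)(0.0001515)]/D = 4.982 V
V_3 = [(0.01476)(0.0001515) - (0.07353)(-0.00003704)]/D = 0.1085 V
I_R5 = (V_1 - V_3)/R5 = (4.982 - 0.1085)/27000 = 0.0001805 A
|I_R5| = 0.0001805 A

Final answer: |I_R5| = 0.0001805 A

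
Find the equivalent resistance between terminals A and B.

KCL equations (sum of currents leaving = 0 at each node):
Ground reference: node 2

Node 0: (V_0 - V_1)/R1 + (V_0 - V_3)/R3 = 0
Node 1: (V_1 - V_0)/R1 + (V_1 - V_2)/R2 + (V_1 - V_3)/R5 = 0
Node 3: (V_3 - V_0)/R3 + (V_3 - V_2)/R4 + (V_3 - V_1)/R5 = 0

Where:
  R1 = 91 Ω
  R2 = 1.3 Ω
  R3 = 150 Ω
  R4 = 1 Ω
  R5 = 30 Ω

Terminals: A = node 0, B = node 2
The network is not a plain series/parallel combination. Inject a 1 A test current into terminal A (node 0) and return it from terminal B (node 2); then R_eq = V_A / (1 A).
Nodal analysis, taking node 2 as the 0 V reference.
Current source I_test pushes 1 A into node 0 and draws it out of node 2.
KCL at each unknown node (sum of currents leaving = 0; resistances in Ω):
  Node 0: (V_0 - V_1)/91 + (V_0 - V_3)/150 - 1 = 0
  Node 1: (V_1 - V_0)/91 + (V_1 - 0)/1.3 + (V_1 - V_3)/30 = 0
  Node 3: (V_3 - V_0)/150 + (V_3 - V_1)/30 + (V_3 - 0)/1 = 0
Collecting terms (coefficients in siemens):
  0.01766·V_0 - 0.01099·V_1 - 0.006667·V_3 = 1
  0.8136·V_1 - 0.01099·V_0 - 0.03333·V_3 = 0
  1.04·V_3 - 0.006667·V_0 - 0.03333·V_1 = 0
Solving these 3 simultaneous equations (Gaussian elimination) gives:
  V_0 = 57.28 V, V_1 = 0.7898 V, V_3 = 0.3925 V
R_eq = V_0 / 1 A = 57.28 Ω

Final answer: 57.28 Ω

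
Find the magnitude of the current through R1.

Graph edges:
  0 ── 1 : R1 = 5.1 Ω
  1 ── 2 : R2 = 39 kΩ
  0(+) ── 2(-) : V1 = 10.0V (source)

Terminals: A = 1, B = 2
Nodal analysis, taking node 2 as the 0 V reference.
Source V1 fixes V_0 = 10 V.
KCL at each unknown node (sum of currents leaving = 0; resistances in Ω):
  Node 1: (V_1 - 10)/5.1 + (V_1 - 0)/39000 = 0
Collecting terms: 0.1961 × V_1 = 1.961  =>  V_1 = 9.999 V
I_R1 = (V_0 - V_1)/R1 = (10 - 9.999)/5.1 = 0.0002564 A
|I_R1| = 0.0002564 A

Final answer: |I_R1| = 0.0002564 A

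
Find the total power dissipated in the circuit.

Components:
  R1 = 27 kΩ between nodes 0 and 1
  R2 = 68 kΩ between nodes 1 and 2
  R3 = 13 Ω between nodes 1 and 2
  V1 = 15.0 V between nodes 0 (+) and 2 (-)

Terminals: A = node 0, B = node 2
Nodal analysis, taking node 2 as the 0 V reference.
Source V1 fixes V_0 = 15 V.
KCL at each unknown node (sum of currents leaving = 0; resistances in Ω):
  Node 1: (V_1 - 15)/27000 + (V_1 - 0)/68000 + (V_1 - 0)/13 = 0
Collecting terms: 0.07697 × V_1 = 0.0005556  =>  V_1 = 0.007217 V
Power in each resistor, P = (ΔV)²/R:
  P_R1 = (15 - 0.007217)²/27000 = 0.008325 W
  P_R2 = (0.007217 - 0)²/68000 = 0.000000000766 W
  P_R3 = (0.007217 - 0)²/13 = 0.000004007 W
P_total = P_R1 + P_R2 + P_R3 = 0.008329 W

Final answer: 0.008329 W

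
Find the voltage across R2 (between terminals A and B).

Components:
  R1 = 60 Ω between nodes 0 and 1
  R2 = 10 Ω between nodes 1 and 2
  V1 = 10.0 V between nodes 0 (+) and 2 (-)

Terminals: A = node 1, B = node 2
R1 and R2 are in series across V1 (node 0 → node 1 → node 2), and the output A–B is taken across R2, so this is a voltage divider.
Series current: I = V1/(R1 + R2) = 10/(60 + 10) = 10/70 = 0.1429 A
V_R2 = I × R2 = V1 × R2/(R1 + R2) = 10 × 10/70 = 1.429 V

Final answer: 1.429 V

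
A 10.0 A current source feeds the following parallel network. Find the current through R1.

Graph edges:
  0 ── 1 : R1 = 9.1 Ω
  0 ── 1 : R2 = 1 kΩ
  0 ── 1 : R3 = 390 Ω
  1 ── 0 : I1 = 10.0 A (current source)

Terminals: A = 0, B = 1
All resistors sit directly between nodes 0 and 1, so they are in parallel and share one voltage V; the full source current 10 A splits among them.
1/R_par = 1/9.1 + 1/1000 + 1/390 = 0.1135 S  =>  R_par = 8.814 Ω
V = I × R_par = 10 × 8.814 = 88.14 V
I_R1 = V/R1 = 88.14/9.1 = 9.686 A

Final answer: 9.686 A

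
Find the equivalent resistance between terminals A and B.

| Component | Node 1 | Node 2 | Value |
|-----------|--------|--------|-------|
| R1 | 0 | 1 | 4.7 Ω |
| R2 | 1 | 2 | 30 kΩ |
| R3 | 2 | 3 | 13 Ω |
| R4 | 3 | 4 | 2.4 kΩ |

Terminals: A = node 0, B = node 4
Reduce the network between node 0 (A) and node 4 (B) by series/parallel combination:
  Rs1 = R1 + R2 (series, joined only at node 1) = 4.7 + 30000 = 30000 Ω
  Rs2 = R3 + Rs1 (series, joined only at node 2) = 13 + 30000 = 30020 Ω
  Rs3 = R4 + Rs2 (series, joined only at node 3) = 2400 + 30020 = 32420 Ω
R_eq = 32.42 kΩ

Final answer: 32.42 kΩ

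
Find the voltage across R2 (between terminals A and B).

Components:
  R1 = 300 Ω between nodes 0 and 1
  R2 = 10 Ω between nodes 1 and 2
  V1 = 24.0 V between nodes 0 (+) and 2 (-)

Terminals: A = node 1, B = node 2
R1 and R2 are in series across V1 (node 0 → node 1 → node 2), and the output A–B is taken across R2, so this is a voltage divider.
Series current: I = V1/(R1 + R2) = 24/(300 + 10) = 24/310 = 0.07742 A
V_R2 = I × R2 = V1 × R2/(R1 + R2) = 24 × 10/310 = 0.7742 V

Final answer: 0.7742 V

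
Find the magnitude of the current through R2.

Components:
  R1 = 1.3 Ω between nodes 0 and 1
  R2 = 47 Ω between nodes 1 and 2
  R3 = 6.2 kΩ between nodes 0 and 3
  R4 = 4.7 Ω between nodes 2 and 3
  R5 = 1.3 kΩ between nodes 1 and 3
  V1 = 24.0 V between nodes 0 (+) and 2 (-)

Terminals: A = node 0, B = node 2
Nodal analysis, taking node 2 as the 0 V reference.
Source V1 fixes V_0 = 24 V.
KCL at each unknown node (sum of currents leaving = 0; resistances in Ω):
  Node 1: (V_1 - 24)/1.3 + (V_1 - 0)/47 + (V_1 - V_3)/1300 = 0
  Node 3: (V_3 - 24)/6200 + (V_3 - 0)/4.7 + (V_3 - V_1)/1300 = 0
Collecting terms (coefficients in siemens):
  0.7913·V_1 - 0.0007692·V_3 = 18.46
  0.2137·V_3 - 0.0007692·V_1 = 0.003871
Determinant D = (0.7913)(0.2137) - (-0.0007692)(-0.0007692) = 0.1691
V_1 = [(18.46)(0.2137) - (-0.0007692)(0.003871)]/D = 23.33 V
V_3 = [(0.7913)(0.003871) - (18.46)(-0.0007692)]/D = 0.1021 V
I_R2 = (V_1 - V_2)/R2 = (23.33 - 0)/47 = 0.4964 A
|I_R2| = 0.4964 A

Final answer: |I_R2| = 0.4964 A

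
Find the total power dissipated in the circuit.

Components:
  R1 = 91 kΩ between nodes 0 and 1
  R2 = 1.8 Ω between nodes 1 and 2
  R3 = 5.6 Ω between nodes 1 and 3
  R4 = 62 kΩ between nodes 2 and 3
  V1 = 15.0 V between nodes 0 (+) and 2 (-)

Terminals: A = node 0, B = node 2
Nodal analysis, taking node 2 as the 0 V reference.
Source V1 fixes V_0 = 15 V.
KCL at each unknown node (sum of currents leaving = 0; resistances in Ω):
  Node 1: (V_1 - 15)/91000 + (V_1 - 0)/1.8 + (V_1 - V_3)/5.6 = 0
  Node 3: (V_3 - V_1)/5.6 + (V_3 - 0)/62000 = 0
Collecting terms (coefficients in siemens):
  0.7341·V_1 - 0.1786·V_3 = 0.0001648
  0.1786·V_3 - 0.1786·V_1 = 0
Determinant D = (0.7341)(0.1786) - (-0.1786)(-0.1786) = 0.09922
V_1 = [(0.0001648)(0.1786) - (-0.1786)(0)]/D = 0.0002967 V
V_3 = [(0.7341)(0) - (0.0001648)(-0.1786)]/D = 0.0002967 V
Power in each resistor, P = (ΔV)²/R:
  P_R1 = (15 - 0.0002967)²/91000 = 0.002472 W
  P_R2 = (0.0002967 - 0)²/1.8 = 0.0000000489 W
  P_R3 = (0.0002967 - 0.0002967)²/5.6 = 0 W
  P_R4 = (0 - 0.0002967)²/62000 = 0.000000000001419 W
P_total = P_R1 + P_R2 + P_R3 + P_R4 = 0.002472 W

Final answer: 0.002472 W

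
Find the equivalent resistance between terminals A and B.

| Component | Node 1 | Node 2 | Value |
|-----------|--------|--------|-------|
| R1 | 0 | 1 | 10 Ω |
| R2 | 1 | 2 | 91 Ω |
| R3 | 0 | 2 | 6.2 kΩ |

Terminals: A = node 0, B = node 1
Reduce the network between node 0 (A) and node 1 (B) by series/parallel combination:
  Rs1 = R3 + R2 (series, joined only at node 2) = 6200 + 91 = 6291 Ω
  Rp1 = R1 ‖ Rs1 (parallel, both between nodes 0 and 1) = 1/(1/10 + 1/6291) = 9.984 Ω
R_eq = 9.984 Ω

Final answer: 9.984 Ω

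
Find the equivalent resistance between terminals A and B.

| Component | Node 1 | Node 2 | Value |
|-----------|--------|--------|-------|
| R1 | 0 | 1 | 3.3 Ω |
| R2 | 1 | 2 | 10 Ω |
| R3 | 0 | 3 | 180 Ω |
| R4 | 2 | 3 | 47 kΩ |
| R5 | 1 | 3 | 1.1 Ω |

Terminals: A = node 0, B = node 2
The network is not a plain series/parallel combination. Inject a 1 A test current into terminal A (node 0) and return it from terminal B (node 2); then R_eq = V_A / (1 A).
Nodal analysis, taking node 2 as the 0 V reference.
Current source I_test pushes 1 A into node 0 and draws it out of node 2.
KCL at each unknown node (sum of currents leaving = 0; resistances in Ω):
  Node 0: (V_0 - V_1)/3.3 + (V_0 - V_3)/180 - 1 = 0
  Node 1: (V_1 - V_0)/3.3 + (V_1 - 0)/10 + (V_1 - V_3)/1.1 = 0
  Node 3: (V_3 - V_0)/180 + (V_3 - V_1)/1.1 + (V_3 - 0)/47000 = 0
Collecting terms (coefficients in siemens):
  0.3086·V_0 - 0.303·V_1 - 0.005556·V_3 = 1
  1.312·V_1 - 0.303·V_0 - 0.9091·V_3 = 0
  0.9147·V_3 - 0.005556·V_0 - 0.9091·V_1 = 0
Solving these 3 simultaneous equations (Gaussian elimination) gives:
  V_0 = 13.24 V, V_1 = 9.998 V, V_3 = 10.02 V
R_eq = V_0 / 1 A = 13.24 Ω

Final answer: 13.24 Ω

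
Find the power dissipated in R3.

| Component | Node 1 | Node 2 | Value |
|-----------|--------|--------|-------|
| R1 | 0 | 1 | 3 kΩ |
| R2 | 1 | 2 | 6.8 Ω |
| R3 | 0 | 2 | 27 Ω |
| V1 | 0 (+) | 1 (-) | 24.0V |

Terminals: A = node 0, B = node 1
Nodal analysis, taking node 1 as the 0 V reference.
Source V1 fixes V_0 = 24 V.
KCL at each unknown node (sum of currents leaving = 0; resistances in Ω):
  Node 2: (V_2 - 0)/6.8 + (V_2 - 24)/27 = 0
Collecting terms: 0.1841 × V_2 = 0.8889  =>  V_2 = 4.828 V
I_R3 = (V_0 - V_2)/R3 = (24 - 4.828)/27 = 0.7101 A
P_R3 = I_R3² × R3 = (0.7101)² × 27 = 13.61 W

Final answer: 13.61 W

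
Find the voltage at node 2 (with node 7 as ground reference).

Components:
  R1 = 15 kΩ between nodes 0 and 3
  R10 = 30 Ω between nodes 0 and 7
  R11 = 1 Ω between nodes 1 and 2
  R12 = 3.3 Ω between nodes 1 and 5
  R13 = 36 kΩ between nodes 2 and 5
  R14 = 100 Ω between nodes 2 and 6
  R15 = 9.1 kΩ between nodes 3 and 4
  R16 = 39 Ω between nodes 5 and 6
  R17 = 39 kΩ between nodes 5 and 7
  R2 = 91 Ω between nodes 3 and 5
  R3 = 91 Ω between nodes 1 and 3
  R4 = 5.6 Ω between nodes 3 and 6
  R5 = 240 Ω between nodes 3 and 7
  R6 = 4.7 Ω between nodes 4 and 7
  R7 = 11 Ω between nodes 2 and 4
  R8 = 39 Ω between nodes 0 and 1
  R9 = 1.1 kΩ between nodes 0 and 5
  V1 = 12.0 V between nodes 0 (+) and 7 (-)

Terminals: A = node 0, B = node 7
Nodal analysis, taking node 7 as the 0 V reference.
Source V1 fixes V_0 = 12 V.
KCL at each unknown node (sum of currents leaving = 0; resistances in Ω):
  Node 1: (V_1 - V_3)/91 + (V_1 - 12)/39 + (V_1 - V_2)/1 + (V_1 - V_5)/3.3 = 0
  Node 2: (V_2 - V_4)/11 + (V_2 - V_1)/1 + (V_2 - V_5)/36000 + (V_2 - V_6)/100 = 0
  Node 3: (V_3 - 12)/15000 + (V_3 - V_5)/91 + (V_3 - V_1)/91 + (V_3 - V_6)/5.6 + (V_3 - 0)/240 + (V_3 - V_4)/9100 = 0
  Node 4: (V_4 - 0)/4.7 + (V_4 - V_2)/11 + (V_4 - V_3)/9100 = 0
  Node 5: (V_5 - V_3)/91 + (V_5 - 12)/1100 + (V_5 - V_1)/3.3 + (V_5 - V_2)/36000 + (V_5 - V_6)/39 + (V_5 - 0)/39000 = 0
  Node 6: (V_6 - V_3)/5.6 + (V_6 - V_2)/100 + (V_6 - V_5)/39 = 0
Collecting terms (coefficients in siemens):
  1.34·V_1 - 1·V_2 - 0.01099·V_3 - 0.303·V_5 = 0.3077
  1.101·V_2 - 1·V_1 - 0.09091·V_4 - 0.00002778·V_5 - 0.01·V_6 = 0
  0.2049·V_3 - 0.01099·V_1 - 0.0001099·V_4 - 0.01099·V_5 - 0.1786·V_6 = 0.0008
  0.3038·V_4 - 0.09091·V_2 - 0.0001099·V_3 = 0
  0.3406·V_5 - 0.303·V_1 - 0.00002778·V_2 - 0.01099·V_3 - 0.02564·V_6 = 0.01091
  0.2142·V_6 - 0.01·V_2 - 0.1786·V_3 - 0.02564·V_5 = 0
Solving these 6 simultaneous equations (Gaussian elimination) gives:
  V_1 = 3.534 V, V_2 = 3.322 V, V_3 = 3.241 V, V_4 = 0.9953 V
  V_5 = 3.528 V, V_6 = 3.279 V
The requested potential is V_2 = 3.322 V.

Final answer: V_2 = 3.322 V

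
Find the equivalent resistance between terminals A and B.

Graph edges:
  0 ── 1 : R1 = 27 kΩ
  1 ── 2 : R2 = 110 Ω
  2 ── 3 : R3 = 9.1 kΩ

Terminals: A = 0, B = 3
Reduce the network between node 0 (A) and node 3 (B) by series/parallel combination:
  Rs1 = R1 + R2 (series, joined only at node 1) = 27000 + 110 = 27110 Ω
  Rs2 = R3 + Rs1 (series, joined only at node 2) = 9100 + 27110 = 36210 Ω
R_eq = 36.21 kΩ

Final answer: 36.21 kΩ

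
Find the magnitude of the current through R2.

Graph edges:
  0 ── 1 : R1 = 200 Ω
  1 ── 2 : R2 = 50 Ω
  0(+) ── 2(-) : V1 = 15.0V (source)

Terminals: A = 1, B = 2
Nodal analysis, taking node 2 as the 0 V reference.
Source V1 fixes V_0 = 15 V.
KCL at each unknown node (sum of currents leaving = 0; resistances in Ω):
  Node 1: (V_1 - 15)/200 + (V_1 - 0)/50 = 0
Collecting terms: 0.025 × V_1 = 0.075  =>  V_1 = 3 V
I_R2 = (V_1 - V_2)/R2 = (3 - 0)/50 = 0.06 A
|I_R2| = 0.06 A

Final answer: |I_R2| = 0.06 A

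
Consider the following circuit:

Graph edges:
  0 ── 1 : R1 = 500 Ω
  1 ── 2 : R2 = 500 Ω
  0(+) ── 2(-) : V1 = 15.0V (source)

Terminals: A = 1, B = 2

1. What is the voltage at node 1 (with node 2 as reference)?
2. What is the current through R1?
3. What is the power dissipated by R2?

Nodal analysis, taking node 2 as the 0 V reference.
Source V1 fixes V_0 = 15 V.
KCL at each unknown node (sum of currents leaving = 0; resistances in Ω):
  Node 1: (V_1 - 15)/500 + (V_1 - 0)/500 = 0
Collecting terms: 0.004 × V_1 = 0.03  =>  V_1 = 7.5 V
Part 1:
  Read off the nodal solution: V_1 = 7.5 V
Part 2:
  I_R1 = (V_0 - V_1)/R1 = (15 - 7.5)/500 = 0.015 A
  Magnitude: I_R1 = 0.015 A
Part 3:
  I_R2 = (V_1 - V_2)/R2 = (7.5 - 0)/500 = 0.015 A
  P_R2 = I_R2² × R2 = (0.015)² × 500 = 0.1125 W

Final answers:
1. V_1 = 7.5 V
2. I_R1 = 0.015 A
3. P_R2 = 0.1125 W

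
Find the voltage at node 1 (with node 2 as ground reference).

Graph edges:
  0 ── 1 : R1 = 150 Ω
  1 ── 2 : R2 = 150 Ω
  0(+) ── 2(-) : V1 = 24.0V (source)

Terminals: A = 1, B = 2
Nodal analysis, taking node 2 as the 0 V reference.
Source V1 fixes V_0 = 24 V.
KCL at each unknown node (sum of currents leaving = 0; resistances in Ω):
  Node 1: (V_1 - 24)/150 + (V_1 - 0)/150 = 0
Collecting terms: 0.01333 × V_1 = 0.16  =>  V_1 = 12 V
The requested potential is V_1 = 12 V.

Final answer: V_1 = 12 V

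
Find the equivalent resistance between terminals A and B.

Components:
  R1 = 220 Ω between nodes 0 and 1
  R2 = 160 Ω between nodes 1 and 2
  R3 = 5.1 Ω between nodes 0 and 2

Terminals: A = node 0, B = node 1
Reduce the network between node 0 (A) and node 1 (B) by series/parallel combination:
  Rs1 = R3 + R2 (series, joined only at node 2) = 5.1 + 160 = 165.1 Ω
  Rp1 = R1 ‖ Rs1 (parallel, both between nodes 0 and 1) = 1/(1/220 + 1/165.1) = 94.32 Ω
R_eq = 94.32 Ω

Final answer: 94.32 Ω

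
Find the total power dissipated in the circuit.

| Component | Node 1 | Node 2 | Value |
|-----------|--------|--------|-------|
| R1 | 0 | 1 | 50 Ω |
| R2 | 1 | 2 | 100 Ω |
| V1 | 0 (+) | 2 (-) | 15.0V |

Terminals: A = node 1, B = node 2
Nodal analysis, taking node 2 as the 0 V reference.
Source V1 fixes V_0 = 15 V.
KCL at each unknown node (sum of currents leaving = 0; resistances in Ω):
  Node 1: (V_1 - 15)/50 + (V_1 - 0)/100 = 0
Collecting terms: 0.03 × V_1 = 0.3  =>  V_1 = 10 V
Power in each resistor, P = (ΔV)²/R:
  P_R1 = (15 - 10)²/50 = 0.5 W
  P_R2 = (10 - 0)²/100 = 1 W
P_total = P_R1 + P_R2 = 1.5 W

Final answer: 1.5 W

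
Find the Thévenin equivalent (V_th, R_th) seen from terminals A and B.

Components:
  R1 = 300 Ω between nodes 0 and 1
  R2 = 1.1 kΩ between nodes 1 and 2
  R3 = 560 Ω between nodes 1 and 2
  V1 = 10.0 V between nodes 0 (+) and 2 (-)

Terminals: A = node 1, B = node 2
Step 1 — V_th is the open-circuit voltage V_A - V_B (nothing connected across the terminals).
Nodal analysis, taking node 2 as the 0 V reference.
Source V1 fixes V_0 = 10 V.
KCL at each unknown node (sum of currents leaving = 0; resistances in Ω):
  Node 1: (V_1 - 10)/300 + (V_1 - 0)/1100 + (V_1 - 0)/560 = 0
Collecting terms: 0.006028 × V_1 = 0.03333  =>  V_1 = 5.53 V
V_th = V_1 - V_2 = 5.53 - 0 = 5.53 V
Step 2 — R_th: zero the source — replace V1 by a short circuit (node 2 merges into node 0) — and find the resistance seen between A (node 1) and B (node 0).
Reduce the network between node 1 (A) and node 0 (B) by series/parallel combination:
  Rp1 = R1 ‖ R2 ‖ R3 (parallel, all between nodes 0 and 1) = 1/(1/300 + 1/1100 + 1/560) = 165.9 Ω
R_th = 165.9 Ω

Final answer: V_th = 5.53 V, R_th = 165.9 Ω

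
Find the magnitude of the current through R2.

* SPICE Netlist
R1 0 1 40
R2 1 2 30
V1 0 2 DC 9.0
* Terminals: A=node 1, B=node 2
Nodal analysis, taking node 2 as the 0 V reference.
Source V1 fixes V_0 = 9 V.
KCL at each unknown node (sum of currents leaving = 0; resistances in Ω):
  Node 1: (V_1 - 9)/40 + (V_1 - 0)/30 = 0
Collecting terms: 0.05833 × V_1 = 0.225  =>  V_1 = 3.857 V
I_R2 = (V_1 - V_2)/R2 = (3.857 - 0)/30 = 0.1286 A
|I_R2| = 0.1286 A

Final answer: |I_R2| = 0.1286 A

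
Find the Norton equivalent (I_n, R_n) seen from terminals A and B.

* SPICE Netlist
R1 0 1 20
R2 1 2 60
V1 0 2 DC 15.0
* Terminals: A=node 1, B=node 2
Find the Thévenin equivalent first; then I_n = V_th/R_th and R_n = R_th.
Step 1 — V_th is the open-circuit voltage V_A - V_B (nothing connected across the terminals).
Nodal analysis, taking node 2 as the 0 V reference.
Source V1 fixes V_0 = 15 V.
KCL at each unknown node (sum of currents leaving = 0; resistances in Ω):
  Node 1: (V_1 - 15)/20 + (V_1 - 0)/60 = 0
Collecting terms: 0.06667 × V_1 = 0.75  =>  V_1 = 11.25 V
V_th = V_1 - V_2 = 11.25 - 0 = 11.25 V
Step 2 — R_th: zero the source — replace V1 by a short circuit (node 2 merges into node 0) — and find the resistance seen between A (node 1) and B (node 0).
Reduce the network between node 1 (A) and node 0 (B) by series/parallel combination:
  Rp1 = R1 ‖ R2 (parallel, both between nodes 0 and 1) = 1/(1/20 + 1/60) = 15 Ω
R_th = 15 Ω
I_n = V_th/R_th = 11.25/15 = 0.75 A, and R_n = R_th = 15 Ω

Final answer: I_n = 0.75 A, R_n = 15 Ω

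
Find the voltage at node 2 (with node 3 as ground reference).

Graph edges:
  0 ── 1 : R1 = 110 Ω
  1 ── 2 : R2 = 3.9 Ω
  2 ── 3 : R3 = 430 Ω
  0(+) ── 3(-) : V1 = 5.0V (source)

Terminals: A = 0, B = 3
Nodal analysis, taking node 3 as the 0 V reference.
Source V1 fixes V_0 = 5 V.
KCL at each unknown node (sum of currents leaving = 0; resistances in Ω):
  Node 1: (V_1 - 5)/110 + (V_1 - V_2)/3.9 = 0
  Node 2: (V_2 - V_1)/3.9 + (V_2 - 0)/430 = 0
Collecting terms (coefficients in siemens):
  0.2655·V_1 - 0.2564·V_2 = 0.04545
  0.2587·V_2 - 0.2564·V_1 = 0
Determinant D = (0.2655)(0.2587) - (-0.2564)(-0.2564) = 0.002948
V_1 = [(0.04545)(0.2587) - (-0.2564)(0)]/D = 3.989 V
V_2 = [(0.2655)(0) - (0.04545)(-0.2564)]/D = 3.953 V
The requested potential is V_2 = 3.953 V.

Final answer: V_2 = 3.953 V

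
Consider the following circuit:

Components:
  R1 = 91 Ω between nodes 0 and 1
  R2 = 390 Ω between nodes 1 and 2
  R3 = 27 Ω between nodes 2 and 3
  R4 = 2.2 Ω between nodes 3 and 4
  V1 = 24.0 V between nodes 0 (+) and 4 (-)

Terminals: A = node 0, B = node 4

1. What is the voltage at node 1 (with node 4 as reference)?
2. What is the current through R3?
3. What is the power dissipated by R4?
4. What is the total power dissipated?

Nodal analysis, taking node 4 as the 0 V reference.
Source V1 fixes V_0 = 24 V.
KCL at each unknown node (sum of currents leaving = 0; resistances in Ω):
  Node 1: (V_1 - 24)/91 + (V_1 - V_2)/390 = 0
  Node 2: (V_2 - V_1)/390 + (V_2 - V_3)/27 = 0
  Node 3: (V_3 - V_2)/27 + (V_3 - 0)/2.2 = 0
Collecting terms (coefficients in siemens):
  0.01355·V_1 - 0.002564·V_2 = 0.2637
  0.0396·V_2 - 0.002564·V_1 - 0.03704·V_3 = 0
  0.4916·V_3 - 0.03704·V_2 = 0
Solving these 3 simultaneous equations (Gaussian elimination) gives:
  V_1 = 19.72 V, V_2 = 1.374 V, V_3 = 0.1035 V
Part 1:
  Read off the nodal solution: V_1 = 19.72 V
Part 2:
  I_R3 = (V_2 - V_3)/R3 = (1.374 - 0.1035)/27 = 0.04704 A
  Magnitude: I_R3 = 0.04704 A
Part 3:
  I_R4 = (V_3 - V_4)/R4 = (0.1035 - 0)/2.2 = 0.04704 A
  P_R4 = I_R4² × R4 = (0.04704)² × 2.2 = 0.004868 W
Part 4:
  Power in each resistor, P = (ΔV)²/R:
    P_R1 = (24 - 19.72)²/91 = 0.2014 W
    P_R2 = (19.72 - 1.374)²/390 = 0.863 W
    P_R3 = (1.374 - 0.1035)²/27 = 0.05975 W
    P_R4 = (0.1035 - 0)²/2.2 = 0.004868 W
  P_total = P_R1 + P_R2 + P_R3 + P_R4 = 1.129 W

Final answers:
1. V_1 = 19.72 V
2. I_R3 = 0.04704 A
3. P_R4 = 0.004868 W
4. P_total = 1.129 W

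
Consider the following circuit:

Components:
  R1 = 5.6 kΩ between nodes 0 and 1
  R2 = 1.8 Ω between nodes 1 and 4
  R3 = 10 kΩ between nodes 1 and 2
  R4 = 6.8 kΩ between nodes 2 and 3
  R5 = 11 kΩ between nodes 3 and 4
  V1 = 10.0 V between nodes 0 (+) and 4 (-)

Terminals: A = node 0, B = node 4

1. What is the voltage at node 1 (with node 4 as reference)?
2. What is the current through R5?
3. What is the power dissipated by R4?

Nodal analysis, taking node 4 as the 0 V reference.
Source V1 fixes V_0 = 10 V.
KCL at each unknown node (sum of currents leaving = 0; resistances in Ω):
  Node 1: (V_1 - 10)/5600 + (V_1 - 0)/1.8 + (V_1 - V_2)/10000 = 0
  Node 2: (V_2 - V_1)/10000 + (V_2 - V_3)/6800 = 0
  Node 3: (V_3 - V_2)/6800 + (V_3 - 0)/11000 = 0
Collecting terms (coefficients in siemens):
  0.5558·V_1 - 0.0001·V_2 = 0.001786
  0.0002471·V_2 - 0.0001·V_1 - 0.0001471·V_3 = 0
  0.000238·V_3 - 0.0001471·V_2 = 0
Solving these 3 simultaneous equations (Gaussian elimination) gives:
  V_1 = 0.003213 V, V_2 = 0.002057 V, V_3 = 0.001271 V
Part 1:
  Read off the nodal solution: V_1 = 0.003213 V
Part 2:
  I_R5 = (V_3 - V_4)/R5 = (0.001271 - 0)/11000 = 0.0000001156 A
  Magnitude: I_R5 = 0.0000001156 A
Part 3:
  I_R4 = (V_2 - V_3)/R4 = (0.002057 - 0.001271)/6800 = 0.0000001156 A
  P_R4 = I_R4² × R4 = (0.0000001156)² × 6800 = 0.00000000009083 W

Final answers:
1. V_1 = 0.003213 V
2. I_R5 = 1.156e-07 A
3. P_R4 = 9.083e-11 W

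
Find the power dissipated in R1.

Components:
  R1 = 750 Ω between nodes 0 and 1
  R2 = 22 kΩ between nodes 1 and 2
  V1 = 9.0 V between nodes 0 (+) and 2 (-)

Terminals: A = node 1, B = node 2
Nodal analysis, taking node 2 as the 0 V reference.
Source V1 fixes V_0 = 9 V.
KCL at each unknown node (sum of currents leaving = 0; resistances in Ω):
  Node 1: (V_1 - 9)/750 + (V_1 - 0)/22000 = 0
Collecting terms: 0.001379 × V_1 = 0.012  =>  V_1 = 8.703 V
I_R1 = (V_0 - V_1)/R1 = (9 - 8.703)/750 = 0.0003956 A
P_R1 = I_R1² × R1 = (0.0003956)² × 750 = 0.0001174 W

Final answer: 0.0001174 W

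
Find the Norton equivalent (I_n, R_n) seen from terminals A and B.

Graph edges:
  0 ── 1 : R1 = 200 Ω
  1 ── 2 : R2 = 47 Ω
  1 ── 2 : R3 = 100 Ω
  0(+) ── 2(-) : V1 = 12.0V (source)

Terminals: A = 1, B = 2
Find the Thévenin equivalent first; then I_n = V_th/R_th and R_n = R_th.
Step 1 — V_th is the open-circuit voltage V_A - V_B (nothing connected across the terminals).
Nodal analysis, taking node 2 as the 0 V reference.
Source V1 fixes V_0 = 12 V.
KCL at each unknown node (sum of currents leaving = 0; resistances in Ω):
  Node 1: (V_1 - 12)/200 + (V_1 - 0)/47 + (V_1 - 0)/100 = 0
Collecting terms: 0.03628 × V_1 = 0.06  =>  V_1 = 1.654 V
V_th = V_1 - V_2 = 1.654 - 0 = 1.654 V
Step 2 — R_th: zero the source — replace V1 by a short circuit (node 2 merges into node 0) — and find the resistance seen between A (node 1) and B (node 0).
Reduce the network between node 1 (A) and node 0 (B) by series/parallel combination:
  Rp1 = R1 ‖ R2 ‖ R3 (parallel, all between nodes 0 and 1) = 1/(1/200 + 1/47 + 1/100) = 27.57 Ω
R_th = 27.57 Ω
I_n = V_th/R_th = 1.654/27.57 = 0.06 A, and R_n = R_th = 27.57 Ω

Final answer: I_n = 0.06 A, R_n = 27.57 Ω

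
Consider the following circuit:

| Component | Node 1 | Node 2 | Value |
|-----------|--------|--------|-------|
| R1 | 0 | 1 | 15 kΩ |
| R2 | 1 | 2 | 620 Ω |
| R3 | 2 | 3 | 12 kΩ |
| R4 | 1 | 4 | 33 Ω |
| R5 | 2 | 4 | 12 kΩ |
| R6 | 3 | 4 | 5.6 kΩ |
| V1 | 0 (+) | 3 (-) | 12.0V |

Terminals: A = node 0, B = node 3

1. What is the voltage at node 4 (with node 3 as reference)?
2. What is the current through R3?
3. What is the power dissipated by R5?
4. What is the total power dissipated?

Nodal analysis, taking node 3 as the 0 V reference.
Source V1 fixes V_0 = 12 V.
KCL at each unknown node (sum of currents leaving = 0; resistances in Ω):
  Node 1: (V_1 - 12)/15000 + (V_1 - V_2)/620 + (V_1 - V_4)/33 = 0
  Node 2: (V_2 - V_1)/620 + (V_2 - 0)/12000 + (V_2 - V_4)/12000 = 0
  Node 4: (V_4 - V_1)/33 + (V_4 - V_2)/12000 + (V_4 - 0)/5600 = 0
Collecting terms (coefficients in siemens):
  0.03198·V_1 - 0.001613·V_2 - 0.0303·V_4 = 0.0008
  0.00178·V_2 - 0.001613·V_1 - 0.00008333·V_4 = 0
  0.03056·V_4 - 0.0303·V_1 - 0.00008333·V_2 = 0
Solving these 3 simultaneous equations (Gaussian elimination) gives:
  V_1 = 2.472 V, V_2 = 2.356 V, V_4 = 2.458 V
Part 1:
  Read off the nodal solution: V_4 = 2.458 V
Part 2:
  I_R3 = (V_2 - V_3)/R3 = (2.356 - 0)/12000 = 0.0001963 A
  Magnitude: I_R3 = 0.0001963 A
Part 3:
  I_R5 = (V_2 - V_4)/R5 = (2.356 - 2.458)/12000 = -0.000008475 A
  P_R5 = I_R5² × R5 = (-0.000008475)² × 12000 = 0.000000862 W
Part 4:
  Power in each resistor, P = (ΔV)²/R:
    P_R1 = (12 - 2.472)²/15000 = 0.006052 W
    P_R2 = (2.472 - 2.356)²/620 = 0.00002188 W
    P_R3 = (2.356 - 0)²/12000 = 0.0004625 W
    P_R4 = (2.472 - 2.458)²/33 = 0.000006603 W
    P_R5 = (2.356 - 2.458)²/12000 = 0.000000862 W
    P_R6 = (0 - 2.458)²/5600 = 0.001079 W
  P_total = P_R1 + P_R2 + P_R3 + P_R4 + P_R5 + P_R6 = 0.007622 W

Final answers:
1. V_4 = 2.458 V
2. I_R3 = 0.0001963 A
3. P_R5 = 8.62e-07 W
4. P_total = 0.007622 W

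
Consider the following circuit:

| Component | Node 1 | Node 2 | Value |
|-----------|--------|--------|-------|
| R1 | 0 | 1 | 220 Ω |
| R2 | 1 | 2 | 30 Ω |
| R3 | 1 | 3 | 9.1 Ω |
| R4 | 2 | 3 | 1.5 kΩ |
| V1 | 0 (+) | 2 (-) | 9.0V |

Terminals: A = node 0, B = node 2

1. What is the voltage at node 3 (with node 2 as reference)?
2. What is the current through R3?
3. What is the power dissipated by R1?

Nodal analysis, taking node 2 as the 0 V reference.
Source V1 fixes V_0 = 9 V.
KCL at each unknown node (sum of currents leaving = 0; resistances in Ω):
  Node 1: (V_1 - 9)/220 + (V_1 - 0)/30 + (V_1 - V_3)/9.1 = 0
  Node 3: (V_3 - V_1)/9.1 + (V_3 - 0)/1500 = 0
Collecting terms (coefficients in siemens):
  0.1478·V_1 - 0.1099·V_3 = 0.04091
  0.1106·V_3 - 0.1099·V_1 = 0
Determinant D = (0.1478)(0.1106) - (-0.1099)(-0.1099) = 0.004261
V_1 = [(0.04091)(0.1106) - (-0.1099)(0)]/D = 1.061 V
V_3 = [(0.1478)(0) - (0.04091)(-0.1099)]/D = 1.055 V
Part 1:
  Read off the nodal solution: V_3 = 1.055 V
Part 2:
  I_R3 = (V_1 - V_3)/R3 = (1.061 - 1.055)/9.1 = 0.0007034 A
  Magnitude: I_R3 = 0.0007034 A
Part 3:
  I_R1 = (V_0 - V_1)/R1 = (9 - 1.061)/220 = 0.03608 A
  P_R1 = I_R1² × R1 = (0.03608)² × 220 = 0.2865 W

Final answers:
1. V_3 = 1.055 V
2. I_R3 = 0.0007034 A
3. P_R1 = 0.2865 W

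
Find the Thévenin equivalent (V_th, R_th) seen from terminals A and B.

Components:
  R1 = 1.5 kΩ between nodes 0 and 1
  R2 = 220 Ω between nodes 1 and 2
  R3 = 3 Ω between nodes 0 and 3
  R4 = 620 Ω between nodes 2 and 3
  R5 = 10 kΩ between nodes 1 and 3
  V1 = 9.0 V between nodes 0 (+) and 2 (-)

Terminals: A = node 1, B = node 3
Step 1 — V_th is the open-circuit voltage V_A - V_B (nothing connected across the terminals).
Nodal analysis, taking node 2 as the 0 V reference.
Source V1 fixes V_0 = 9 V.
KCL at each unknown node (sum of currents leaving = 0; resistances in Ω):
  Node 1: (V_1 - 9)/1500 + (V_1 - 0)/220 + (V_1 - V_3)/10000 = 0
  Node 3: (V_3 - 9)/3 + (V_3 - 0)/620 + (V_3 - V_1)/10000 = 0
Collecting terms (coefficients in siemens):
  0.005312·V_1 - 0.0001·V_3 = 0.006
  0.335·V_3 - 0.0001·V_1 = 3
Determinant D = (0.005312)(0.335) - (-0.0001)(-0.0001) = 0.00178
V_1 = [(0.006)(0.335) - (-0.0001)(3)]/D = 1.298 V
V_3 = [(0.005312)(3) - (0.006)(-0.0001)]/D = 8.954 V
V_th = V_1 - V_3 = 1.298 - 8.954 = -7.656 V
Step 2 — R_th: zero the source — replace V1 by a short circuit (node 2 merges into node 0) — and find the resistance seen between A (node 1) and B (node 3).
Reduce the network between node 1 (A) and node 3 (B) by series/parallel combination:
  Rp1 = R1 ‖ R2 (parallel, both between nodes 0 and 1) = 1/(1/1500 + 1/220) = 191.9 Ω
  Rp2 = R3 ‖ R4 (parallel, both between nodes 0 and 3) = 1/(1/3 + 1/620) = 2.986 Ω
  Rs1 = Rp1 + Rp2 (series, joined only at node 0) = 191.9 + 2.986 = 194.8 Ω
  Rp3 = R5 ‖ Rs1 (parallel, both between nodes 1 and 3) = 1/(1/10000 + 1/194.8) = 191.1 Ω
R_th = 191.1 Ω

Final answer: V_th = -7.656 V, R_th = 191.1 Ω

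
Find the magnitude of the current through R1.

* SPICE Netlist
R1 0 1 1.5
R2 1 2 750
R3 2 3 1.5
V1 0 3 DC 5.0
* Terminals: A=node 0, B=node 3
Nodal analysis, taking node 3 as the 0 V reference.
Source V1 fixes V_0 = 5 V.
KCL at each unknown node (sum of currents leaving = 0; resistances in Ω):
  Node 1: (V_1 - 5)/1.5 + (V_1 - V_2)/750 = 0
  Node 2: (V_2 - V_1)/750 + (V_2 - 0)/1.5 = 0
Collecting terms (coefficients in siemens):
  0.668·V_1 - 0.001333·V_2 = 3.333
  0.668·V_2 - 0.001333·V_1 = 0
Determinant D = (0.668)(0.668) - (-0.001333)(-0.001333) = 0.4462
V_1 = [(3.333)(0.668) - (-0.001333)(0)]/D = 4.99 V
V_2 = [(0.668)(0) - (3.333)(-0.001333)]/D = 0.00996 V
I_R1 = (V_0 - V_1)/R1 = (5 - 4.99)/1.5 = 0.00664 A
|I_R1| = 0.00664 A

Final answer: |I_R1| = 0.00664 A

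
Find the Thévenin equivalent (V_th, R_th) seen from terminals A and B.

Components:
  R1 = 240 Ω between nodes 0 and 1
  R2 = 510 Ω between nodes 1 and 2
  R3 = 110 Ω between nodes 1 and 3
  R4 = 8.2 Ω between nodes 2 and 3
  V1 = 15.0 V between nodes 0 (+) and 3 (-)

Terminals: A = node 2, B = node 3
Step 1 — V_th is the open-circuit voltage V_A - V_B (nothing connected across the terminals).
Nodal analysis, taking node 3 as the 0 V reference.
Source V1 fixes V_0 = 15 V.
KCL at each unknown node (sum of currents leaving = 0; resistances in Ω):
  Node 1: (V_1 - 15)/240 + (V_1 - V_2)/510 + (V_1 - 0)/110 = 0
  Node 2: (V_2 - V_1)/510 + (V_2 - 0)/8.2 = 0
Collecting terms (coefficients in siemens):
  0.01522·V_1 - 0.001961·V_2 = 0.0625
  0.1239·V_2 - 0.001961·V_1 = 0
Determinant D = (0.01522)(0.1239) - (-0.001961)(-0.001961) = 0.001882
V_1 = [(0.0625)(0.1239) - (-0.001961)(0)]/D = 4.115 V
V_2 = [(0.01522)(0) - (0.0625)(-0.001961)]/D = 0.06512 V
V_th = V_2 - V_3 = 0.06512 - 0 = 0.06512 V
Step 2 — R_th: zero the source — replace V1 by a short circuit (node 3 merges into node 0) — and find the resistance seen between A (node 2) and B (node 0).
Reduce the network between node 2 (A) and node 0 (B) by series/parallel combination:
  Rp1 = R1 ‖ R3 (parallel, both between nodes 0 and 1) = 1/(1/240 + 1/110) = 75.43 Ω
  Rs1 = R2 + Rp1 (series, joined only at node 1) = 510 + 75.43 = 585.4 Ω
  Rp2 = R4 ‖ Rs1 (parallel, both between nodes 0 and 2) = 1/(1/8.2 + 1/585.4) = 8.087 Ω
R_th = 8.087 Ω

Final answer: V_th = 0.06512 V, R_th = 8.087 Ω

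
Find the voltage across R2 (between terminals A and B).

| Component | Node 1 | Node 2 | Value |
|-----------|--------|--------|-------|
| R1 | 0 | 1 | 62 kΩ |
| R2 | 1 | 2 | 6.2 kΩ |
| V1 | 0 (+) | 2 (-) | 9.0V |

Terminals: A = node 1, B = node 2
R1 and R2 are in series across V1 (node 0 → node 1 → node 2), and the output A–B is taken across R2, so this is a voltage divider.
Series current: I = V1/(R1 + R2) = 9/(62000 + 6200) = 9/68200 = 0.000132 A
V_R2 = I × R2 = V1 × R2/(R1 + R2) = 9 × 6200/68200 = 0.8182 V

Final answer: 0.8182 V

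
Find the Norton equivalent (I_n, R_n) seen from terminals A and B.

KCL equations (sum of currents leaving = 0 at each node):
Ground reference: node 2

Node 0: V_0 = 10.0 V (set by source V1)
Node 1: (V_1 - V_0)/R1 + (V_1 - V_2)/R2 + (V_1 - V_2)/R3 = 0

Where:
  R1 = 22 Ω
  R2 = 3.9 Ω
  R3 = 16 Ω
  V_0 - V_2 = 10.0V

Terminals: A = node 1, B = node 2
Find the Thévenin equivalent first; then I_n = V_th/R_th and R_n = R_th.
Step 1 — V_th is the open-circuit voltage V_A - V_B (nothing connected across the terminals).
Nodal analysis, taking node 2 as the 0 V reference.
Source V1 fixes V_0 = 10 V.
KCL at each unknown node (sum of currents leaving = 0; resistances in Ω):
  Node 1: (V_1 - 10)/22 + (V_1 - 0)/3.9 + (V_1 - 0)/16 = 0
Collecting terms: 0.3644 × V_1 = 0.4545  =>  V_1 = 1.248 V
V_th = V_1 - V_2 = 1.248 - 0 = 1.248 V
Step 2 — R_th: zero the source — replace V1 by a short circuit (node 2 merges into node 0) — and find the resistance seen between A (node 1) and B (node 0).
Reduce the network between node 1 (A) and node 0 (B) by series/parallel combination:
  Rp1 = R1 ‖ R2 ‖ R3 (parallel, all between nodes 0 and 1) = 1/(1/22 + 1/3.9 + 1/16) = 2.745 Ω
R_th = 2.745 Ω
I_n = V_th/R_th = 1.248/2.745 = 0.4545 A, and R_n = R_th = 2.745 Ω

Final answer: I_n = 0.4545 A, R_n = 2.745 Ω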